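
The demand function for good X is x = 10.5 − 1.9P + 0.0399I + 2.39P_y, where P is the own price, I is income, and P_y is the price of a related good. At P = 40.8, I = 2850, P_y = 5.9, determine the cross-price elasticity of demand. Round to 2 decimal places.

0.23

First evaluate x: 10.5 − 1.9(40.8) + 0.0399(2850) + 2.39(5.9) = 10.5 − 77.52 + 113.715 + 14.101 = 60.796.
∂x/∂P_y = +2.39, so E_xy = 2.39·(5.9/60.796) ≈ 0.23.
E_xy > 0: the goods are substitutes.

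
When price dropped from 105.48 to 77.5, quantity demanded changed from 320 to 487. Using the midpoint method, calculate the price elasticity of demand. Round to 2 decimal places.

%ΔQ = (487 − 320)/[(320 + 487)/2] = 167/403.5 ≈ 0.4139.
%Δp = (77.5 − 105.48)/[(105.48 + 77.5)/2] = -27.98/91.49 ≈ -0.3058.
Arc elasticity E = %ΔQ/%Δp ≈ 0.4139/-0.3058 ≈ -1.35.
|E| > 1: demand is elastic over this range.

-1.35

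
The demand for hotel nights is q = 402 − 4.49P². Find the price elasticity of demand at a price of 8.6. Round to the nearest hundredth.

At P = 8.6, q = 69.9196.
dq/dP = −2·4.49·P = −77.228.
Point elasticity E = (dq/dP)·(P/q) = -77.228 × 8.6/69.9196 ≈ -9.50.
|E| > 1, so demand is elastic at this price.

-9.50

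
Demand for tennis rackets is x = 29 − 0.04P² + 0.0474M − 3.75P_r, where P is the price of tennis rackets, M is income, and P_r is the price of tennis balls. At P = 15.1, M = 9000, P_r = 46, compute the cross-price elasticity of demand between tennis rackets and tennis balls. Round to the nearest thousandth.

Evaluating quantity at (P, M, P_r) gives x = 29 − 0.04(15.1)² + 0.0474(9000) − 3.75(46) = 29 − 9.1204 + 426.6 − 172.5 = 273.9796.
∂x/∂P_r = −3.75, so E_xy = -3.75·(46/273.9796) ≈ -0.630.
E_xy < 0: the goods are complements.

-0.630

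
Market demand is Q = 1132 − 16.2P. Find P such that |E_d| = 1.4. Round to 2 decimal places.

Set −bP/(a − bP) = −1.4 ⇒ bP = 1.4(a − bP) ⇒ bP(1+1.4) = 1.4·a.
P = 1.4·1132/(16.2·2.4) ≈ 40.76.

40.76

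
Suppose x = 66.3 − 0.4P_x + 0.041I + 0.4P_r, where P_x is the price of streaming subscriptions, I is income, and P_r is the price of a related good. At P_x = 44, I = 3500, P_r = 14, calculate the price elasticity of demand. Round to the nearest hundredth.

-0.09

At the given point, x = 66.3 − 0.4(44) + 0.041(3500) + 0.4(14) = 66.3 − 17.6 + 143.5 + 5.6 = 197.8.
∂x/∂P_x = −0.4, so E_p = (−0.4)·(44/197.8) ≈ -0.09.
|E_p| < 1: demand is inelastic.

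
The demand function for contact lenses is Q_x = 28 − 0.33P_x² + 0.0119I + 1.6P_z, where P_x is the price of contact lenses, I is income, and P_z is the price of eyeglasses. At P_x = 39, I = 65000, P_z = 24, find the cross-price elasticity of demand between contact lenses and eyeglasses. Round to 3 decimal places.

First evaluate Q_x: 28 − 0.33(39)² + 0.0119(65000) + 1.6(24) = 28 − 501.93 + 773.5 + 38.4 = 337.97.
∂Q_x/∂P_z = +1.6, so E_xy = 1.6·(24/337.97) ≈ 0.114.
E_xy > 0: the goods are substitutes.

0.114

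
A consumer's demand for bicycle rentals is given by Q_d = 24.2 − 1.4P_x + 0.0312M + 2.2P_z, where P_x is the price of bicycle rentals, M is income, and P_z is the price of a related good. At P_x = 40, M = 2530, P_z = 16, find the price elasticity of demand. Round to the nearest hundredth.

-0.68

Substituting, Q_d = 24.2 − 1.4(40) + 0.0312(2530) + 2.2(16) = 24.2 − 56 + 78.936 + 35.2 = 82.336.
∂Q_d/∂P_x = −1.4, so E_p = (−1.4)·(40/82.336) ≈ -0.68.
|E_p| < 1: demand is inelastic.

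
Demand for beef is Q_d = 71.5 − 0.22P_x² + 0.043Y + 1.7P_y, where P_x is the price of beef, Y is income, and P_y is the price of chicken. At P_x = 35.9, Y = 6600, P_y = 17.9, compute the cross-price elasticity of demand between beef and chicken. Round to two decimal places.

At the given point, Q_d = 71.5 − 0.22(35.9)² + 0.043(6600) + 1.7(17.9) = 71.5 − 283.5382 + 283.8 + 30.43 = 102.1918.
∂Q_d/∂P_y = +1.7, so E_xy = 1.7·(17.9/102.1918) ≈ 0.30.
E_xy > 0: the goods are substitutes.

0.30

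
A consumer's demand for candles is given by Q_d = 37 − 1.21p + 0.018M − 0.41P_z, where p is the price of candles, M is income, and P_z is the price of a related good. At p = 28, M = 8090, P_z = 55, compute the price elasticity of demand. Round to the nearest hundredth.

Q_d = 37 − 1.21(28) + 0.018(8090) − 0.41(55) = 37 − 33.88 + 145.62 − 22.55 = 126.19.
∂Q_d/∂p = −1.21, so E_p = (−1.21)·(28/126.19) ≈ -0.27.
|E_p| < 1: demand is inelastic.

-0.27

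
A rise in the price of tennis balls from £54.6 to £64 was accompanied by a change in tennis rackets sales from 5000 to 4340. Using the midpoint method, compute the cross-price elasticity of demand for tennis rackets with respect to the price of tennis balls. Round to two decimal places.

%ΔQ_x = (4340 − 5000)/[(5000+4340)/2] = -660/4670 ≈ -0.1413.
%ΔP_y = (64 − 54.6)/[(54.6+64)/2] ≈ 0.1585.
E_xy = -0.1413/0.1585 ≈ -0.89.
E_xy < 0, so tennis rackets and tennis balls are complements.

-0.89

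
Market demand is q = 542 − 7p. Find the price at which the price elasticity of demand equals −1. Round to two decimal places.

38.71

For linear demand q = a − bp, E = −bp/(a − bp). |E| = 1 ⇒ bp = a − bp ⇒ p = a/(2b).
p = 542/(2·7) ≈ 38.71.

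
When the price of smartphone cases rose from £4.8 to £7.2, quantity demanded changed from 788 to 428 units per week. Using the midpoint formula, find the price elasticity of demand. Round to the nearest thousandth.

%ΔQ = (428 − 788)/[(788 + 428)/2] = -360/608 ≈ -0.5921.
%ΔP = (7.2 − 4.8)/[(4.8 + 7.2)/2] = 2.4/6 ≈ 0.4000.
Arc elasticity E = %ΔQ/%ΔP ≈ -0.5921/0.4000 ≈ -1.480.
|E| > 1: demand is elastic over this range.

-1.480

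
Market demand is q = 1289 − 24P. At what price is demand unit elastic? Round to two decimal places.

For linear demand q = a − bP, E = −bP/(a − bP). |E| = 1 ⇒ bP = a − bP ⇒ P = a/(2b).
P = 1289/(2·24) ≈ 26.85.

26.85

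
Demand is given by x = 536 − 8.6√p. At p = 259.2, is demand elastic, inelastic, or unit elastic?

inelastic

At p = 259.2, x = 397.5427.
dx/dp = −8.6/(2√p) = −8.6/(2·16.0997).
Point elasticity E = (dx/dp)·(p/x) = -0.2671 × 259.2/397.5427 ≈ -0.174.
|E| ≈ 0.174 < 1, so demand is inelastic.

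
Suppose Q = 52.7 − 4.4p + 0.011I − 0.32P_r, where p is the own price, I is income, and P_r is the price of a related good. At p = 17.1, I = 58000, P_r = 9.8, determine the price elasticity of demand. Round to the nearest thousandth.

-0.123

First evaluate Q: 52.7 − 4.4(17.1) + 0.011(58000) − 0.32(9.8) = 52.7 − 75.24 + 638 − 3.136 = 612.324.
∂Q/∂p = −4.4, so E_p = (−4.4)·(17.1/612.324) ≈ -0.123.
|E_p| < 1: demand is inelastic.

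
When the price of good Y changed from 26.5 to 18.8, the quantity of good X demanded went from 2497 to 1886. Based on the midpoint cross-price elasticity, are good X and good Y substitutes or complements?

substitutes

%ΔQ_x = (1886 − 2497)/[(2497+1886)/2] = -611/2191.5 ≈ -0.2788.
%ΔP_y = (18.8 − 26.5)/[(26.5+18.8)/2] ≈ -0.3400.
E_xy = -0.2788/-0.3400 ≈ 0.820.
E_xy > 0, so the goods are substitutes.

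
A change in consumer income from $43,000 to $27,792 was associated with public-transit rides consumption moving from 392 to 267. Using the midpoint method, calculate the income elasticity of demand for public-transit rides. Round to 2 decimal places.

0.88

%ΔQ = (267 − 392)/[(392+267)/2] = -125/329.5 ≈ -0.3794.
%ΔI = (27,792 − 43,000)/[(43,000+27,792)/2] = -15208/35396 ≈ -0.4297.
E_I = %ΔQ/%ΔI ≈ 0.88.
E_I ∈ (0,1): normal good (necessity).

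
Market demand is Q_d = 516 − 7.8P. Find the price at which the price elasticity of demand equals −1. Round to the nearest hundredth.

For linear demand Q_d = a − bP, E = −bP/(a − bP). |E| = 1 ⇒ bP = a − bP ⇒ P = a/(2b).
P = 516/(2·7.8) ≈ 33.08.

33.08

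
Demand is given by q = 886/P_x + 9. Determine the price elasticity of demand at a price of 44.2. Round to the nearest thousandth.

-0.690

At P_x = 44.2, q = 29.0452.
dq/dP_x = −886/P_x² = −0.4535.
Point elasticity E = (dq/dP_x)·(P_x/q) = -0.4535 × 44.2/29.0452 ≈ -0.690.
|E| < 1, so demand is inelastic at this price.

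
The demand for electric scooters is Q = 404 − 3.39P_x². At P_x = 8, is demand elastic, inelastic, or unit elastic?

elastic

At P_x = 8, Q = 187.04.
dQ/dP_x = −2·3.39·P_x = −54.24.
Point elasticity E = (dQ/dP_x)·(P_x/Q) = -54.24 × 8/187.04 ≈ -2.320.
|E| ≈ 2.320 > 1, so demand is elastic.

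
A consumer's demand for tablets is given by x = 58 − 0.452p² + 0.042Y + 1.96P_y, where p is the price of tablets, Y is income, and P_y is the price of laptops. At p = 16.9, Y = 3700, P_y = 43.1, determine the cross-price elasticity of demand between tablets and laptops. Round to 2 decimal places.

Substituting, x = 58 − 0.452(16.9)² + 0.042(3700) + 1.96(43.1) = 58 − 129.0957 + 155.4 + 84.476 = 168.7803.
∂x/∂P_y = +1.96, so E_xy = 1.96·(43.1/168.7803) ≈ 0.50.
E_xy > 0: the goods are substitutes.

0.50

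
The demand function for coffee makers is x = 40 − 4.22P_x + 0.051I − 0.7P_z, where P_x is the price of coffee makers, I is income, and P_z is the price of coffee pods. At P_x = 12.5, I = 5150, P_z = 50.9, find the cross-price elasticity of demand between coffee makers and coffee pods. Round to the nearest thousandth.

At the given point, x = 40 − 4.22(12.5) + 0.051(5150) − 0.7(50.9) = 40 − 52.75 + 262.65 − 35.63 = 214.27.
∂x/∂P_z = −0.7, so E_xy = -0.7·(50.9/214.27) ≈ -0.166.
E_xy < 0: the goods are complements.

-0.166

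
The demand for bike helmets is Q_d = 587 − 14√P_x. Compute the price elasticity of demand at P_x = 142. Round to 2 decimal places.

-0.20

At P_x = 142, Q_d = 420.1707.
dQ_d/dP_x = −14/(2√P_x) = −14/(2·11.9164).
Point elasticity E = (dQ_d/dP_x)·(P_x/Q_d) = -0.5874 × 142/420.1707 ≈ -0.20.
|E| < 1, so demand is inelastic at this price.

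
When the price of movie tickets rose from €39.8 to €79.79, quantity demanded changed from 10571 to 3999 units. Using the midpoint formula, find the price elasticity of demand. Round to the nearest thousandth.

-1.349

%ΔQ = (3999 − 10571)/[(10571 + 3999)/2] = -6572/7285 ≈ -0.9021.
%Δp = (79.79 − 39.8)/[(39.8 + 79.79)/2] = 39.99/59.795 ≈ 0.6688.
Arc elasticity E = %ΔQ/%Δp ≈ -0.9021/0.6688 ≈ -1.349.
|E| > 1: demand is elastic over this range.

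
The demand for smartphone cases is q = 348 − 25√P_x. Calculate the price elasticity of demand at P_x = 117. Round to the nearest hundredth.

At P_x = 117, q = 77.5837.
dq/dP_x = −25/(2√P_x) = −25/(2·10.8167).
Point elasticity E = (dq/dP_x)·(P_x/q) = -1.1556 × 117/77.5837 ≈ -1.74.
|E| > 1, so demand is elastic at this price.

-1.74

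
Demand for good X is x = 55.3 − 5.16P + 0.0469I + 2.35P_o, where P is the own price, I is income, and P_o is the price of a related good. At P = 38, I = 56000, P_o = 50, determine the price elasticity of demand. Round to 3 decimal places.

-0.075

Evaluating quantity at (P, I, P_o) gives x = 55.3 − 5.16(38) + 0.0469(56000) + 2.35(50) = 55.3 − 196.08 + 2626.4 + 117.5 = 2603.12.
∂x/∂P = −5.16, so E_p = (−5.16)·(38/2603.12) ≈ -0.075.
|E_p| < 1: demand is inelastic.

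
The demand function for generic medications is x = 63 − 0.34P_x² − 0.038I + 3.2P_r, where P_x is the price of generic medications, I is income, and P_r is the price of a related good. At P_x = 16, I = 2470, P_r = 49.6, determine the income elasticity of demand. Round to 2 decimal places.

-2.30

Evaluating quantity at (P_x, I, P_r) gives x = 63 − 0.34(16)² − 0.038(2470) + 3.2(49.6) = 63 − 87.04 − 93.86 + 158.72 = 40.82.
∂x/∂I = −0.038, so E_I = -0.038·(2470/40.82) ≈ -2.30.
E_I < 0: inferior good.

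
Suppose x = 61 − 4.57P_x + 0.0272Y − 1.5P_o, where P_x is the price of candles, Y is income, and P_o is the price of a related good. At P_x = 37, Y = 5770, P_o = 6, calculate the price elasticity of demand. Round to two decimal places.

-4.24

First evaluate x: 61 − 4.57(37) + 0.0272(5770) − 1.5(6) = 61 − 169.09 + 156.944 − 9 = 39.854.
∂x/∂P_x = −4.57, so E_p = (−4.57)·(37/39.854) ≈ -4.24.
|E_p| > 1: demand is elastic.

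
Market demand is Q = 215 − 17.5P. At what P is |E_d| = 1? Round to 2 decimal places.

6.14

For linear demand Q = a − bP, E = −bP/(a − bP). |E| = 1 ⇒ bP = a − bP ⇒ P = a/(2b).
P = 215/(2·17.5) ≈ 6.14.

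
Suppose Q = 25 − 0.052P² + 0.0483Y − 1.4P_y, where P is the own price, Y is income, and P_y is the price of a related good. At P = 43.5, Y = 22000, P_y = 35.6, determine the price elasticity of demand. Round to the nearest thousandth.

Substituting, Q = 25 − 0.052(43.5)² + 0.0483(22000) − 1.4(35.6) = 25 − 98.397 + 1062.6 − 49.84 = 939.363.
∂Q/∂P = −2·0.052·P = -4.524, so E_p = -4.524·(43.5/939.363) ≈ -0.209.
|E_p| < 1: demand is inelastic.

-0.209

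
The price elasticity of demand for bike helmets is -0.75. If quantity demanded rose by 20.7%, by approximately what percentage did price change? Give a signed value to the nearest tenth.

-27.6

%ΔQ ≈ E × %ΔP ⇒ %ΔP = %ΔQ / E = (20.7%)/(-0.75) = -27.6%.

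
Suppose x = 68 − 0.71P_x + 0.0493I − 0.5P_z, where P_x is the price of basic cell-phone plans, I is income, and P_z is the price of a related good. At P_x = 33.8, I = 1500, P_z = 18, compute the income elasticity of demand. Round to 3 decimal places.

0.679

Substituting, x = 68 − 0.71(33.8) + 0.0493(1500) − 0.5(18) = 68 − 23.998 + 73.95 − 9 = 108.952.
∂x/∂I = +0.0493, so E_I = 0.0493·(1500/108.952) ≈ 0.679.
E_I ∈ (0,1): normal good (necessity).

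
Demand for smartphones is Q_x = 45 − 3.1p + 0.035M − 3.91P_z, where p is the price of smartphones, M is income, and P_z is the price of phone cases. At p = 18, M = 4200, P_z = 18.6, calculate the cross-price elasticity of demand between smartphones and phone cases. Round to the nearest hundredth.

-1.15

Q_x = 45 − 3.1(18) + 0.035(4200) − 3.91(18.6) = 45 − 55.8 + 147 − 72.726 = 63.474.
∂Q_x/∂P_z = −3.91, so E_xy = -3.91·(18.6/63.474) ≈ -1.15.
E_xy < 0: the goods are complements.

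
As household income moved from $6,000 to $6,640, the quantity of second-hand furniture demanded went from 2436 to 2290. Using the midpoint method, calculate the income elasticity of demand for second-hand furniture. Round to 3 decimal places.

%ΔQ = (2290 − 2436)/[(2436+2290)/2] = -146/2363 ≈ -0.0618.
%ΔI = (6,640 − 6,000)/[(6,000+6,640)/2] = 640/6320 ≈ 0.1013.
E_I = %ΔQ/%ΔI ≈ -0.610.
E_I < 0: inferior good.

-0.610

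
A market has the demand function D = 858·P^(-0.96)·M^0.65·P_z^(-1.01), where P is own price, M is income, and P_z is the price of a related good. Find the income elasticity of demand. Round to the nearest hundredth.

0.65

For a Cobb–Douglas (constant-elasticity) form D = A·M^α·…, the elasticity with respect to M equals the exponent α at every point.
Here the exponent on M is 0.65, so the income elasticity of demand is 0.65.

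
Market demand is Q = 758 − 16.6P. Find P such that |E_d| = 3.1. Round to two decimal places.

Set −bP/(a − bP) = −3.1 ⇒ bP = 3.1(a − bP) ⇒ bP(1+3.1) = 3.1·a.
P = 3.1·758/(16.6·4.1) ≈ 34.53.

34.53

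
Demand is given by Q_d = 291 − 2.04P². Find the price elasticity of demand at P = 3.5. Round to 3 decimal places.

At P = 3.5, Q_d = 266.01.
dQ_d/dP = −2·2.04·P = −14.28.
Point elasticity E = (dQ_d/dP)·(P/Q_d) = -14.28 × 3.5/266.01 ≈ -0.188.
|E| < 1, so demand is inelastic at this price.

-0.188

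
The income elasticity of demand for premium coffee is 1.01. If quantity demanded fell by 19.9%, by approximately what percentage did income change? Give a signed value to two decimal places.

%ΔQ ≈ E × %ΔI ⇒ %ΔI = %ΔQ / E = (-19.9%)/(1.01) ≈ -19.70%.

-19.70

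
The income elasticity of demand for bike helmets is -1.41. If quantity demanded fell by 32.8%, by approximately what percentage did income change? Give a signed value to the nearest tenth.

23.3

%ΔQ ≈ E × %ΔI ⇒ %ΔI = %ΔQ / E = (-32.8%)/(-1.41) ≈ 23.3%.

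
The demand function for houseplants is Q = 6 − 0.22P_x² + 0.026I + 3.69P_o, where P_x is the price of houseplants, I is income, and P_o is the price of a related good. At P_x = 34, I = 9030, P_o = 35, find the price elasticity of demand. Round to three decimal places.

-4.400

Evaluating quantity at (P_x, I, P_o) gives Q = 6 − 0.22(34)² + 0.026(9030) + 3.69(35) = 6 − 254.32 + 234.78 + 129.15 = 115.61.
∂Q/∂P_x = −2·0.22·P_x = -14.96, so E_p = -14.96·(34/115.61) ≈ -4.400.
|E_p| > 1: demand is elastic.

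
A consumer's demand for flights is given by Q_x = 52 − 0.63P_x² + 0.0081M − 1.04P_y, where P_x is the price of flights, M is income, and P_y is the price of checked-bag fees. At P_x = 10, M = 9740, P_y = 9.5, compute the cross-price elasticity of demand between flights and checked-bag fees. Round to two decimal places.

-0.17

Evaluating quantity at (P_x, M, P_y) gives Q_x = 52 − 0.63(10)² + 0.0081(9740) − 1.04(9.5) = 52 − 63 + 78.894 − 9.88 = 58.014.
∂Q_x/∂P_y = −1.04, so E_xy = -1.04·(9.5/58.014) ≈ -0.17.
E_xy < 0: the goods are complements.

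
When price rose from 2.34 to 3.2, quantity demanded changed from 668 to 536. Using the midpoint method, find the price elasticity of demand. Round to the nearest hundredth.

-0.71

%Δq = (536 − 668)/[(668 + 536)/2] = -132/602 ≈ -0.2193.
%ΔP = (3.2 − 2.34)/[(2.34 + 3.2)/2] = 0.86/2.77 ≈ 0.3105.
Arc elasticity E = %Δq/%ΔP ≈ -0.2193/0.3105 ≈ -0.71.
|E| < 1: demand is inelastic over this range.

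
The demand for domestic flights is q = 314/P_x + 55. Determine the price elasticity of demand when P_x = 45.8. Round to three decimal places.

-0.111

At P_x = 45.8, q = 61.8559.
dq/dP_x = −314/P_x² = −0.1497.
Point elasticity E = (dq/dP_x)·(P_x/q) = -0.1497 × 45.8/61.8559 ≈ -0.111.
|E| < 1, so demand is inelastic at this price.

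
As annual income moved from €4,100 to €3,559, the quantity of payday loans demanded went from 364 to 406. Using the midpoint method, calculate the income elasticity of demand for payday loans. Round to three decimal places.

%ΔQ = (406 − 364)/[(364+406)/2] = 42/385 ≈ 0.1091.
%ΔI = (3,559 − 4,100)/[(4,100+3,559)/2] = -541/3829.5 ≈ -0.1413.
E_I = %ΔQ/%ΔI ≈ -0.772.
E_I < 0: inferior good.

-0.772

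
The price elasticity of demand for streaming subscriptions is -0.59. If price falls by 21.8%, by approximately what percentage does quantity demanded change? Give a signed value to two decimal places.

12.86

%ΔQ ≈ E × %ΔP = (-0.59) × (-21.8%) ≈ 12.86%.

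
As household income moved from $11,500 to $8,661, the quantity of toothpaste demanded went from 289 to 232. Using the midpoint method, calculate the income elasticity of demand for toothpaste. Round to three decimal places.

0.777

%ΔQ = (232 − 289)/[(289+232)/2] = -57/260.5 ≈ -0.2188.
%ΔI = (8,661 − 11,500)/[(11,500+8,661)/2] = -2839/10080.5 ≈ -0.2816.
E_I = %ΔQ/%ΔI ≈ 0.777.
E_I ∈ (0,1): normal good (necessity).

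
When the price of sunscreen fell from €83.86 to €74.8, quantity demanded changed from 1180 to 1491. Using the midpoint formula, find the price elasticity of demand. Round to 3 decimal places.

%Δq = (1491 − 1180)/[(1180 + 1491)/2] = 311/1335.5 ≈ 0.2329.
%Δp = (74.8 − 83.86)/[(83.86 + 74.8)/2] = -9.06/79.33 ≈ -0.1142.
Arc elasticity E = %Δq/%Δp ≈ 0.2329/-0.1142 ≈ -2.039.
|E| > 1: demand is elastic over this range.

-2.039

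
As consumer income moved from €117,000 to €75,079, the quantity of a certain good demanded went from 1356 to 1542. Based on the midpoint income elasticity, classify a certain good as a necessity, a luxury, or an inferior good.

%ΔQ = (1542 − 1356)/[(1356+1542)/2] = 186/1449 ≈ 0.1284.
%ΔY = (75,079 − 117,000)/[(117,000+75,079)/2] = -41921/96039.5 ≈ -0.4365.
E_I = %ΔQ/%ΔY ≈ -0.294.
E_I < 0: inferior good.

inferior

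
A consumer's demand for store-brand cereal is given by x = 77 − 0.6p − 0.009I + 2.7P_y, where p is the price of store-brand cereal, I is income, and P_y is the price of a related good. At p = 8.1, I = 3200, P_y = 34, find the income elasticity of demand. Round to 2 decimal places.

-0.21

At the given point, x = 77 − 0.6(8.1) − 0.009(3200) + 2.7(34) = 77 − 4.86 − 28.8 + 91.8 = 135.14.
∂x/∂I = −0.009, so E_I = -0.009·(3200/135.14) ≈ -0.21.
E_I < 0: inferior good.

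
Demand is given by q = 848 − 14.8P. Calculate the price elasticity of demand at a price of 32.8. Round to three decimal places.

At P = 32.8, q = 362.56.
dq/dP = −14.8.
Point elasticity E = (dq/dP)·(P/q) = -14.8 × 32.8/362.56 ≈ -1.339.
|E| > 1, so demand is elastic at this price.

-1.339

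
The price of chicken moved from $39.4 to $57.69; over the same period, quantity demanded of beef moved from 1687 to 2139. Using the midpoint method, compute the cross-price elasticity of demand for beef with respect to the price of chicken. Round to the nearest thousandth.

0.627

%ΔQ_x = (2139 − 1687)/[(1687+2139)/2] = 452/1913 ≈ 0.2363.
%ΔP_y = (57.69 − 39.4)/[(39.4+57.69)/2] ≈ 0.3768.
E_xy = 0.2363/0.3768 ≈ 0.627.
E_xy > 0, so beef and chicken are substitutes.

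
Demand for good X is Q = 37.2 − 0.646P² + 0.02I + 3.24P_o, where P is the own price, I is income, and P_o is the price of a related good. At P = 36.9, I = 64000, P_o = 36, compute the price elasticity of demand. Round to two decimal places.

-3.17

At the given point, Q = 37.2 − 0.646(36.9)² + 0.02(64000) + 3.24(36) = 37.2 − 879.6001 + 1280 + 116.64 = 554.2399.
∂Q/∂P = −2·0.646·P = -47.6748, so E_p = -47.6748·(36.9/554.2399) ≈ -3.17.
|E_p| > 1: demand is elastic.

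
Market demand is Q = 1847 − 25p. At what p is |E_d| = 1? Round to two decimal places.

For linear demand Q = a − bp, E = −bp/(a − bp). |E| = 1 ⇒ bp = a − bp ⇒ p = a/(2b).
p = 1847/(2·25) = 36.94.

36.94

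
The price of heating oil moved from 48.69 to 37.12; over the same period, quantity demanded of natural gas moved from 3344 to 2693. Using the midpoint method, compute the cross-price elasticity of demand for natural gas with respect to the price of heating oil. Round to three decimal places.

0.800

%ΔQ_x = (2693 − 3344)/[(3344+2693)/2] = -651/3018.5 ≈ -0.2157.
%ΔP_y = (37.12 − 48.69)/[(48.69+37.12)/2] ≈ -0.2697.
E_xy = -0.2157/-0.2697 ≈ 0.800.
E_xy > 0, so natural gas and heating oil are substitutes.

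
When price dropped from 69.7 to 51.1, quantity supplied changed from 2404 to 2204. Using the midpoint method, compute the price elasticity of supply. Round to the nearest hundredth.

%ΔQ = (2204 − 2404)/[(2404 + 2204)/2] = -200/2304 ≈ -0.0868.
%ΔP = (51.1 − 69.7)/[(69.7 + 51.1)/2] = -18.6/60.4 ≈ -0.3079.
Arc elasticity E = %ΔQ/%ΔP ≈ -0.0868/-0.3079 ≈ 0.28.
|E| < 1: supply is inelastic over this range.

0.28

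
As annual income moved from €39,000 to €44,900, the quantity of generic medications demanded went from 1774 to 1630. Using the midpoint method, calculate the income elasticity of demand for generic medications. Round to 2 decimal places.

%ΔQ = (1630 − 1774)/[(1774+1630)/2] = -144/1702 ≈ -0.0846.
%ΔY = (44,900 − 39,000)/[(39,000+44,900)/2] = 5900/41950 ≈ 0.1406.
E_I = %ΔQ/%ΔY ≈ -0.60.
E_I < 0: inferior good.

-0.60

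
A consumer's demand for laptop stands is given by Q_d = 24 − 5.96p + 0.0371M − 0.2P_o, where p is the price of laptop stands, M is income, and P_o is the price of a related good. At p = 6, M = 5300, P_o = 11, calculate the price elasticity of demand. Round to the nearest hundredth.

-0.20

Substituting, Q_d = 24 − 5.96(6) + 0.0371(5300) − 0.2(11) = 24 − 35.76 + 196.63 − 2.2 = 182.67.
∂Q_d/∂p = −5.96, so E_p = (−5.96)·(6/182.67) ≈ -0.20.
|E_p| < 1: demand is inelastic.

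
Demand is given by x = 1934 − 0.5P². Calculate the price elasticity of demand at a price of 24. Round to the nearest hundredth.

At P = 24, x = 1646.
dx/dP = −2·0.5·P = −24.
Point elasticity E = (dx/dP)·(P/x) = -24 × 24/1646 ≈ -0.35.
|E| < 1, so demand is inelastic at this price.

-0.35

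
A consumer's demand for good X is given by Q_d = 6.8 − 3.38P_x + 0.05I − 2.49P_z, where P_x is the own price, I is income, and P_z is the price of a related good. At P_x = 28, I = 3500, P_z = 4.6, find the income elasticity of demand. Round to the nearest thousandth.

2.312

First evaluate Q_d: 6.8 − 3.38(28) + 0.05(3500) − 2.49(4.6) = 6.8 − 94.64 + 175 − 11.454 = 75.706.
∂Q_d/∂I = +0.05, so E_I = 0.05·(3500/75.706) ≈ 2.312.
E_I > 1: normal good (luxury).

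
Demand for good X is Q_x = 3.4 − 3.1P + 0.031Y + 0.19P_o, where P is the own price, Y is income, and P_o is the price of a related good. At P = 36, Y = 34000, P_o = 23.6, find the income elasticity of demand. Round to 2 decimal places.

1.11

At the given point, Q_x = 3.4 − 3.1(36) + 0.031(34000) + 0.19(23.6) = 3.4 − 111.6 + 1054 + 4.484 = 950.284.
∂Q_x/∂Y = +0.031, so E_I = 0.031·(34000/950.284) ≈ 1.11.
E_I > 1: normal good (luxury).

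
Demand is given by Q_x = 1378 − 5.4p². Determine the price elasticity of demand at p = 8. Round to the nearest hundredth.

At p = 8, Q_x = 1032.4.
dQ_x/dp = −2·5.4·p = −86.4.
Point elasticity E = (dQ_x/dp)·(p/Q_x) = -86.4 × 8/1032.4 ≈ -0.67.
|E| < 1, so demand is inelastic at this price.

-0.67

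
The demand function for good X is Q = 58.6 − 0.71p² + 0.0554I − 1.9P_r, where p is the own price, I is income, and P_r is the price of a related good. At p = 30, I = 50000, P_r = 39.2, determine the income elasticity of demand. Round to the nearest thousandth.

1.310

Evaluating quantity at (p, I, P_r) gives Q = 58.6 − 0.71(30)² + 0.0554(50000) − 1.9(39.2) = 58.6 − 639 + 2770 − 74.48 = 2115.12.
∂Q/∂I = +0.0554, so E_I = 0.0554·(50000/2115.12) ≈ 1.310.
E_I > 1: normal good (luxury).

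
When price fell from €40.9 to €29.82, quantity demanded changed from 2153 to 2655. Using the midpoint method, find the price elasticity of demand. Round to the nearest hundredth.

%ΔQ = (2655 − 2153)/[(2153 + 2655)/2] = 502/2404 ≈ 0.2088.
%ΔP = (29.82 − 40.9)/[(40.9 + 29.82)/2] = -11.08/35.36 ≈ -0.3133.
Arc elasticity E = %ΔQ/%ΔP ≈ 0.2088/-0.3133 ≈ -0.67.
|E| < 1: demand is inelastic over this range.

-0.67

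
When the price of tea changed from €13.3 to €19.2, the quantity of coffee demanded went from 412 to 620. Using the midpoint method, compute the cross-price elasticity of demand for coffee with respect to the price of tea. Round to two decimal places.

1.11

%ΔQ_x = (620 − 412)/[(412+620)/2] = 208/516 ≈ 0.4031.
%ΔP_y = (19.2 − 13.3)/[(13.3+19.2)/2] ≈ 0.3631.
E_xy = 0.4031/0.3631 ≈ 1.11.
E_xy > 0, so coffee and tea are substitutes.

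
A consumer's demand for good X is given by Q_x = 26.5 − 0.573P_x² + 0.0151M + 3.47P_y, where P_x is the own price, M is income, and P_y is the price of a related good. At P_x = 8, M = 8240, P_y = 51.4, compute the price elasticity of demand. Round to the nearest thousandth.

-0.251

Substituting, Q_x = 26.5 − 0.573(8)² + 0.0151(8240) + 3.47(51.4) = 26.5 − 36.672 + 124.424 + 178.358 = 292.61.
∂Q_x/∂P_x = −2·0.573·P_x = -9.168, so E_p = -9.168·(8/292.61) ≈ -0.251.
|E_p| < 1: demand is inelastic.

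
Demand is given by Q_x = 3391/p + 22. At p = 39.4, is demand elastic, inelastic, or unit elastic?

At p = 39.4, Q_x = 108.066.
dQ_x/dp = −3391/p² = −2.1844.
Point elasticity E = (dQ_x/dp)·(p/Q_x) = -2.1844 × 39.4/108.066 ≈ -0.796.
|E| ≈ 0.796 < 1, so demand is inelastic.

inelastic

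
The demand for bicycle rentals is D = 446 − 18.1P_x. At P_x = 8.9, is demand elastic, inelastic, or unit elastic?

At P_x = 8.9, D = 284.91.
dD/dP_x = −18.1.
Point elasticity E = (dD/dP_x)·(P_x/D) = -18.1 × 8.9/284.91 ≈ -0.565.
|E| ≈ 0.565 < 1, so demand is inelastic.

inelastic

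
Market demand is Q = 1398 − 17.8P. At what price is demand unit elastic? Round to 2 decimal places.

For linear demand Q = a − bP, E = −bP/(a − bP). |E| = 1 ⇒ bP = a − bP ⇒ P = a/(2b).
P = 1398/(2·17.8) ≈ 39.27.

39.27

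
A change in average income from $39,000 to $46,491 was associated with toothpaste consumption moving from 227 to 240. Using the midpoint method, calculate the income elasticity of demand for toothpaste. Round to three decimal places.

%ΔQ = (240 − 227)/[(227+240)/2] = 13/233.5 ≈ 0.0557.
%ΔI = (46,491 − 39,000)/[(39,000+46,491)/2] = 7491/42745.5 ≈ 0.1752.
E_I = %ΔQ/%ΔI ≈ 0.318.
E_I ∈ (0,1): normal good (necessity).

0.318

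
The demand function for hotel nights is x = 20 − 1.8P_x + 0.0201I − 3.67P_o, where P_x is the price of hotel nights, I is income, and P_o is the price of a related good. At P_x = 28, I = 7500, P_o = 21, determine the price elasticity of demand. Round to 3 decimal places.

x = 20 − 1.8(28) + 0.0201(7500) − 3.67(21) = 20 − 50.4 + 150.75 − 77.07 = 43.28.
∂x/∂P_x = −1.8, so E_p = (−1.8)·(28/43.28) ≈ -1.165.
|E_p| > 1: demand is elastic.

-1.165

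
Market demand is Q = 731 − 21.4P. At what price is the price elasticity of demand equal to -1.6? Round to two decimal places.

21.02

Set −bP/(a − bP) = −1.6 ⇒ bP = 1.6(a − bP) ⇒ bP(1+1.6) = 1.6·a.
P = 1.6·731/(21.4·2.6) ≈ 21.02.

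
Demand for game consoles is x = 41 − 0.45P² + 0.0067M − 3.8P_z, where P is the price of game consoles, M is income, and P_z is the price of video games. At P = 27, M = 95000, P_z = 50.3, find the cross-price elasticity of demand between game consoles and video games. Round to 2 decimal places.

First evaluate x: 41 − 0.45(27)² + 0.0067(95000) − 3.8(50.3) = 41 − 328.05 + 636.5 − 191.14 = 158.31.
∂x/∂P_z = −3.8, so E_xy = -3.8·(50.3/158.31) ≈ -1.21.
E_xy < 0: the goods are complements.

-1.21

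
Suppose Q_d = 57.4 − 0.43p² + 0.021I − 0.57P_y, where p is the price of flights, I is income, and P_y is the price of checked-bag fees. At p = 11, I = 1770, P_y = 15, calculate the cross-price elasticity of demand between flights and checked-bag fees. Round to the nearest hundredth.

Q_d = 57.4 − 0.43(11)² + 0.021(1770) − 0.57(15) = 57.4 − 52.03 + 37.17 − 8.55 = 33.99.
∂Q_d/∂P_y = −0.57, so E_xy = -0.57·(15/33.99) ≈ -0.25.
E_xy < 0: the goods are complements.

-0.25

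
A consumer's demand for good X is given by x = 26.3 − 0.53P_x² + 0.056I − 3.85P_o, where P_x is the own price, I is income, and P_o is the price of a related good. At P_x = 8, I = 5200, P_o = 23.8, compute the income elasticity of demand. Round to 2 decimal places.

Evaluating quantity at (P_x, I, P_o) gives x = 26.3 − 0.53(8)² + 0.056(5200) − 3.85(23.8) = 26.3 − 33.92 + 291.2 − 91.63 = 191.95.
∂x/∂I = +0.056, so E_I = 0.056·(5200/191.95) ≈ 1.52.
E_I > 1: normal good (luxury).

1.52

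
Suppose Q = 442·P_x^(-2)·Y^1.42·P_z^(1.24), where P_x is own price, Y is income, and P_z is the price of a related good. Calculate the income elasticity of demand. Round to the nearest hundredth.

For a Cobb–Douglas (constant-elasticity) form Q = A·Y^α·…, the elasticity with respect to Y equals the exponent α at every point.
Here the exponent on Y is 1.42, so the income elasticity of demand is 1.42.

1.42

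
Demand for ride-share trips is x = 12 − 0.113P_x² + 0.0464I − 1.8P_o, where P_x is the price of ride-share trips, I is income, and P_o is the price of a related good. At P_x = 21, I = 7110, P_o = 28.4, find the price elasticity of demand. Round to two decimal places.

-0.41

x = 12 − 0.113(21)² + 0.0464(7110) − 1.8(28.4) = 12 − 49.833 + 329.904 − 51.12 = 240.951.
∂x/∂P_x = −2·0.113·P_x = -4.746, so E_p = -4.746·(21/240.951) ≈ -0.41.
|E_p| < 1: demand is inelastic.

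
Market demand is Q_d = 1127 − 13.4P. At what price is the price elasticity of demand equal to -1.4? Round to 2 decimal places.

Set −bP/(a − bP) = −1.4 ⇒ bP = 1.4(a − bP) ⇒ bP(1+1.4) = 1.4·a.
P = 1.4·1127/(13.4·2.4) ≈ 49.06.

49.06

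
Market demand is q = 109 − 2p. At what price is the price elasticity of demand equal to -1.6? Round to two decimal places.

Set −bp/(a − bp) = −1.6 ⇒ bp = 1.6(a − bp) ⇒ bp(1+1.6) = 1.6·a.
p = 1.6·109/(2·2.6) ≈ 33.54.

33.54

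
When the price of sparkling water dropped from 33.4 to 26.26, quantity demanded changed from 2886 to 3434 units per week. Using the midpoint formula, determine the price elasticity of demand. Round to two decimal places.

-0.72

%ΔQ = (3434 − 2886)/[(2886 + 3434)/2] = 548/3160 ≈ 0.1734.
%ΔP = (26.26 − 33.4)/[(33.4 + 26.26)/2] = -7.14/29.83 ≈ -0.2394.
Arc elasticity E = %ΔQ/%ΔP ≈ 0.1734/-0.2394 ≈ -0.72.
|E| < 1: demand is inelastic over this range.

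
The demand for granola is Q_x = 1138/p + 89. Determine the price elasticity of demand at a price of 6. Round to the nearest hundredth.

At p = 6, Q_x = 278.6667.
dQ_x/dp = −1138/p² = −31.6111.
Point elasticity E = (dQ_x/dp)·(p/Q_x) = -31.6111 × 6/278.6667 ≈ -0.68.
|E| < 1, so demand is inelastic at this price.

-0.68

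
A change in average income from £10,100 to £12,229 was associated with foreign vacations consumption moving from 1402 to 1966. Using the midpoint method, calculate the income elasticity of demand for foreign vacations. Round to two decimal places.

%ΔQ = (1966 − 1402)/[(1402+1966)/2] = 564/1684 ≈ 0.3349.
%ΔI = (12,229 − 10,100)/[(10,100+12,229)/2] = 2129/11164.5 ≈ 0.1907.
E_I = %ΔQ/%ΔI ≈ 1.76.
E_I > 1: normal good (luxury).

1.76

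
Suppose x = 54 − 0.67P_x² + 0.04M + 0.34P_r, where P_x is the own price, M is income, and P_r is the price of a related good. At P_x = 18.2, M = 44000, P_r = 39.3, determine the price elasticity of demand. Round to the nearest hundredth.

-0.28

First evaluate x: 54 − 0.67(18.2)² + 0.04(44000) + 0.34(39.3) = 54 − 221.9308 + 1760 + 13.362 = 1605.4312.
∂x/∂P_x = −2·0.67·P_x = -24.388, so E_p = -24.388·(18.2/1605.4312) ≈ -0.28.
|E_p| < 1: demand is inelastic.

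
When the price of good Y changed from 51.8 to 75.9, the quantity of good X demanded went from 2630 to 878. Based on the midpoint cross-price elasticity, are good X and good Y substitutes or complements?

complements

%ΔQ_x = (878 − 2630)/[(2630+878)/2] = -1752/1754 ≈ -0.9989.
%ΔP_y = (75.9 − 51.8)/[(51.8+75.9)/2] ≈ 0.3774.
E_xy = -0.9989/0.3774 ≈ -2.646.
E_xy < 0, so the goods are complements.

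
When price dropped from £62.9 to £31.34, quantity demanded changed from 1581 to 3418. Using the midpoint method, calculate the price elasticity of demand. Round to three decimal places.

%Δq = (3418 − 1581)/[(1581 + 3418)/2] = 1837/2499.5 ≈ 0.7349.
%Δp = (31.34 − 62.9)/[(62.9 + 31.34)/2] = -31.56/47.12 ≈ -0.6698.
Arc elasticity E = %Δq/%Δp ≈ 0.7349/-0.6698 ≈ -1.097.
|E| > 1: demand is elastic over this range.

-1.097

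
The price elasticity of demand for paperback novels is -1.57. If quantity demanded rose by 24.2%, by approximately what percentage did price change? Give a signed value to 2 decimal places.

%ΔQ ≈ E × %ΔP ⇒ %ΔP = %ΔQ / E = (24.2%)/(-1.57) ≈ -15.41%.

-15.41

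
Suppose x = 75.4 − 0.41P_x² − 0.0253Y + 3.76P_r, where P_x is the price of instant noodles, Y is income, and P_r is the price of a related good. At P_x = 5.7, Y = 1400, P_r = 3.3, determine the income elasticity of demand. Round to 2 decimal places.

At the given point, x = 75.4 − 0.41(5.7)² − 0.0253(1400) + 3.76(3.3) = 75.4 − 13.3209 − 35.42 + 12.408 = 39.0671.
∂x/∂Y = −0.0253, so E_I = -0.0253·(1400/39.0671) ≈ -0.91.
E_I < 0: inferior good.

-0.91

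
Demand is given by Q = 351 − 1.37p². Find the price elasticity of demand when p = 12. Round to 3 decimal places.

-2.567

At p = 12, Q = 153.72.
dQ/dp = −2·1.37·p = −32.88.
Point elasticity E = (dQ/dp)·(p/Q) = -32.88 × 12/153.72 ≈ -2.567.
|E| > 1, so demand is elastic at this price.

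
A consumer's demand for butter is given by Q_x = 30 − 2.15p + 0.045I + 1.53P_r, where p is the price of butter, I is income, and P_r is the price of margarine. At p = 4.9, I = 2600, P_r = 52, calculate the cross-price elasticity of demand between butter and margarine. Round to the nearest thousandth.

0.368

First evaluate Q_x: 30 − 2.15(4.9) + 0.045(2600) + 1.53(52) = 30 − 10.535 + 117 + 79.56 = 216.025.
∂Q_x/∂P_r = +1.53, so E_xy = 1.53·(52/216.025) ≈ 0.368.
E_xy > 0: the goods are substitutes.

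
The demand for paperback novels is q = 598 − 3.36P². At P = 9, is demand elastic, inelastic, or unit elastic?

elastic

At P = 9, q = 325.84.
dq/dP = −2·3.36·P = −60.48.
Point elasticity E = (dq/dP)·(P/q) = -60.48 × 9/325.84 ≈ -1.671.
|E| ≈ 1.671 > 1, so demand is elastic.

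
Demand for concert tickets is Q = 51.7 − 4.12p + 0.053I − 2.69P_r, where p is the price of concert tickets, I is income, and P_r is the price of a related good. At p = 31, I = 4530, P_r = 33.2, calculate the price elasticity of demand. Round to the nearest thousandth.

Substituting, Q = 51.7 − 4.12(31) + 0.053(4530) − 2.69(33.2) = 51.7 − 127.72 + 240.09 − 89.308 = 74.762.
∂Q/∂p = −4.12, so E_p = (−4.12)·(31/74.762) ≈ -1.708.
|E_p| > 1: demand is elastic.

-1.708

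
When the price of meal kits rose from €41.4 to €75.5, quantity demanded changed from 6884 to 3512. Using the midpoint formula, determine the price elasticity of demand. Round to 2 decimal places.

%Δq = (3512 − 6884)/[(6884 + 3512)/2] = -3372/5198 ≈ -0.6487.
%Δp = (75.5 − 41.4)/[(41.4 + 75.5)/2] = 34.1/58.45 ≈ 0.5834.
Arc elasticity E = %Δq/%Δp ≈ -0.6487/0.5834 ≈ -1.11.
|E| > 1: demand is elastic over this range.

-1.11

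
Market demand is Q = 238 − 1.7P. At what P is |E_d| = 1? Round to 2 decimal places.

70.00

For linear demand Q = a − bP, E = −bP/(a − bP). |E| = 1 ⇒ bP = a − bP ⇒ P = a/(2b).
P = 238/(2·1.7) = 70.00.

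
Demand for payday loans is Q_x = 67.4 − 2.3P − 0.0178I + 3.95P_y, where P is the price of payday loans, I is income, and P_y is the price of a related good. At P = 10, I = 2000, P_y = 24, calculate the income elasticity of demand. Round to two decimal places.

Substituting, Q_x = 67.4 − 2.3(10) − 0.0178(2000) + 3.95(24) = 67.4 − 23 − 35.6 + 94.8 = 103.6.
∂Q_x/∂I = −0.0178, so E_I = -0.0178·(2000/103.6) ≈ -0.34.
E_I < 0: inferior good.

-0.34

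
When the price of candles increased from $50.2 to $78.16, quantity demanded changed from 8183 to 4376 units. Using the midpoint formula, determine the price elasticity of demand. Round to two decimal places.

-1.39

%Δq = (4376 − 8183)/[(8183 + 4376)/2] = -3807/6279.5 ≈ -0.6063.
%ΔP = (78.16 − 50.2)/[(50.2 + 78.16)/2] = 27.96/64.18 ≈ 0.4356.
Arc elasticity E = %Δq/%ΔP ≈ -0.6063/0.4356 ≈ -1.39.
|E| > 1: demand is elastic over this range.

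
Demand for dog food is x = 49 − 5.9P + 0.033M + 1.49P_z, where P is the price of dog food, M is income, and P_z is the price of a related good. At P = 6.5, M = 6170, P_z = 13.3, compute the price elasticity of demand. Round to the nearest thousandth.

First evaluate x: 49 − 5.9(6.5) + 0.033(6170) + 1.49(13.3) = 49 − 38.35 + 203.61 + 19.817 = 234.077.
∂x/∂P = −5.9, so E_p = (−5.9)·(6.5/234.077) ≈ -0.164.
|E_p| < 1: demand is inelastic.

-0.164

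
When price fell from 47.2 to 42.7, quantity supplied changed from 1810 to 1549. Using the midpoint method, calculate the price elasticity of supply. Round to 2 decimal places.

1.55

%Δq = (1549 − 1810)/[(1810 + 1549)/2] = -261/1679.5 ≈ -0.1554.
%ΔP = (42.7 − 47.2)/[(47.2 + 42.7)/2] = -4.5/44.95 ≈ -0.1001.
Arc elasticity E = %Δq/%ΔP ≈ -0.1554/-0.1001 ≈ 1.55.
|E| > 1: supply is elastic over this range.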